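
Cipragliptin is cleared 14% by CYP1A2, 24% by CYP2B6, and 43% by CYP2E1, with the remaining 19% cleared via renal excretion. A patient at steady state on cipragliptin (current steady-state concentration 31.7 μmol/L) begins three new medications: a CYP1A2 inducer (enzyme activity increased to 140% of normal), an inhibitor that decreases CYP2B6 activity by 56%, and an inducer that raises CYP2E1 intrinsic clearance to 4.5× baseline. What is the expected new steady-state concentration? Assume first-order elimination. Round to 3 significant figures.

The CYP1A2 pathway (14% of clearance) rises to 1.4× activity: 0.14 × 1.4 = 0.196.
The CYP2B6 pathway (24% of clearance) drops to 0.44× activity: 0.24 × 0.44 = 0.1056.
The CYP2E1 pathway (43% of clearance) rises to 4.5× activity: 0.43 × 4.5 = 1.935.
The remaining 19% of clearance is unaffected.
CL_new/CL_old = 0.196 + 0.1056 + 1.935 + 0.19 = 2.4266.
Dividing the baseline by the relative clearance: 31.7 / 2.4266 = 13.1 μmol/L.

13.1 μmol/L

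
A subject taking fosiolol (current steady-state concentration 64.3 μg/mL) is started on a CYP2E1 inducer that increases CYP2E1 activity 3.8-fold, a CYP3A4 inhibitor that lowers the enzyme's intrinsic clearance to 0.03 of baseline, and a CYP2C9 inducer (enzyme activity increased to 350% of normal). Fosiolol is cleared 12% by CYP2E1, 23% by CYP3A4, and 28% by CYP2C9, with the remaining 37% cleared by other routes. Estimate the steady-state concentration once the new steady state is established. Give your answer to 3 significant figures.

35.5 μg/mL

CYP2E1: 0.12 × 3.8 = 0.456
CYP3A4: 0.23 × 0.03 = 0.0069
CYP2C9: 0.28 × 3.5 = 0.98
Other: 0.37 (unchanged)
New clearance relative to baseline: 0.456 + 0.0069 + 0.98 + 0.37 = 1.8129.
Steady-state concentration ∝ 1/CL: new value = 64.3 / 1.8129 = 35.5 μg/mL.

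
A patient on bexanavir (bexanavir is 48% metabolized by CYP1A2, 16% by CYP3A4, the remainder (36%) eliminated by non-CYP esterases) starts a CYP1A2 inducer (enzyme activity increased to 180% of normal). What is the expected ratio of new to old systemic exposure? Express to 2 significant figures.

0.72

CYP1A2: 0.48 × 1.8 = 0.864
CYP3A4: 0.16 (unchanged)
Other: 0.36 (unchanged)
New clearance relative to baseline: 0.864 + 0.16 + 0.36 = 1.384.
Since systemic exposure ∝ 1/CL, the ratio is 1 / 1.384 = 0.72.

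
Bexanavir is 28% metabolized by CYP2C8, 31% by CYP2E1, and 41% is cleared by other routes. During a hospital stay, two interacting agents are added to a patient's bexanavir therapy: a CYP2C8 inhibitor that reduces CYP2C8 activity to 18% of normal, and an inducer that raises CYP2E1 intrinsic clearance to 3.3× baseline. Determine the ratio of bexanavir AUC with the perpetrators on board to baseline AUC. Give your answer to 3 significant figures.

0.674

The CYP2C8 pathway (28% of clearance) drops to 0.18× activity: 0.28 × 0.18 = 0.0504.
The CYP2E1 pathway (31% of clearance) is boosted to 3.3× activity: 0.31 × 3.3 = 1.023.
Non-CYP routes (41%) are unchanged.
Relative clearance = 0.0504 + 1.023 + 0.41 = 1.4834.
Net AUC ratio = 1 / 1.4834 = 0.674.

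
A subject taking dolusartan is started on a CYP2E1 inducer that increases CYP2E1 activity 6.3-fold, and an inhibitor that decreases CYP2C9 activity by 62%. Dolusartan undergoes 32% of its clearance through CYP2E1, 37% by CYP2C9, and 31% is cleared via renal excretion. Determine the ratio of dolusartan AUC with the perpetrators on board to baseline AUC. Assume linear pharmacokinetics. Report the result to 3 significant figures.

0.405

The CYP2E1 pathway (32% of clearance) increases to 6.3× activity: 0.32 × 6.3 = 2.016.
The CYP2C9 pathway (37% of clearance) drops to 0.38× activity: 0.37 × 0.38 = 0.1406.
The remaining 31% of clearance is unaffected.
CL_new/CL_old = 2.016 + 0.1406 + 0.31 = 2.4666.
AUC ∝ 1/CL: fold-change = 1 / 2.4666 = 0.405.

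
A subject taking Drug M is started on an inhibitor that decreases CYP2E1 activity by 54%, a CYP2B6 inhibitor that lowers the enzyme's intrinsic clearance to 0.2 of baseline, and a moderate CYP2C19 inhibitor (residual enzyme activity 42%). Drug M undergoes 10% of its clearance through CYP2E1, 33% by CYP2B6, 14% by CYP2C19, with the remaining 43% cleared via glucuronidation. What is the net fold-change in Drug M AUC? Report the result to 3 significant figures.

1.66

The CYP2E1 pathway (10% of clearance) drops to 0.46× activity: 0.1 × 0.46 = 0.046.
The CYP2B6 pathway (33% of clearance) is reduced to 0.2× activity: 0.33 × 0.2 = 0.066.
The CYP2C19 pathway (14% of clearance) is reduced to 0.42× activity: 0.14 × 0.42 = 0.0588.
Non-CYP routes (43%) are unchanged.
Relative clearance = 0.046 + 0.066 + 0.0588 + 0.43 = 0.6008.
Net AUC ratio = 1 / 0.6008 = 1.66.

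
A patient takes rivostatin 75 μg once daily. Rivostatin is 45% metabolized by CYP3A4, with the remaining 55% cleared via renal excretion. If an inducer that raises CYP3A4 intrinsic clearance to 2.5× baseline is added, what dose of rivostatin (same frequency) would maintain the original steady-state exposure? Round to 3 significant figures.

126 μg

The CYP3A4 pathway (45% of clearance) is boosted to 2.5× activity: 0.45 × 2.5 = 1.125.
Non-CYP routes (55%) are unchanged.
Relative clearance = 1.125 + 0.55 = 1.675.
Css,avg = (dose rate)/CL, so holding Css fixed requires dose ∝ CL: 75 × 1.675 = 126 μg.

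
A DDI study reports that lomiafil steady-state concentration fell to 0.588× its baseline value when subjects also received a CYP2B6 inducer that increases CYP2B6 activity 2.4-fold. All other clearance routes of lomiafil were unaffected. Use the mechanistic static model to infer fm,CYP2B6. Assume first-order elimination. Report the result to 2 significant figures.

0.50

Let fm be the CYP2B6 fraction. New clearance relative to baseline = fm × 2.4 + (1 − fm).
Steady-state concentration ratio = 1 / (new CL fraction), so new CL fraction = 1 / 0.588 = 1.701.
fm × 2.4 + 1 − fm = 1.701  ⇒  fm × (2.4 − 1) = 0.7007  ⇒  fm = 0.50.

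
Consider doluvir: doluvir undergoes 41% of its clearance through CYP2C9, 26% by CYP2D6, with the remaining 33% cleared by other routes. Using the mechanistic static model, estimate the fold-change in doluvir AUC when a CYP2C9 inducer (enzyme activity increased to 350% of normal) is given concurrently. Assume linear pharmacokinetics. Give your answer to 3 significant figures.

CYP2C9: 0.41 × 3.5 = 1.435
CYP2D6: 0.26 (unchanged)
Other: 0.33 (unchanged)
Relative clearance = 1.435 + 0.26 + 0.33 = 2.025.
AUC is inversely proportional to clearance, so the fold-change is 1 / 2.025 = 0.494.

0.494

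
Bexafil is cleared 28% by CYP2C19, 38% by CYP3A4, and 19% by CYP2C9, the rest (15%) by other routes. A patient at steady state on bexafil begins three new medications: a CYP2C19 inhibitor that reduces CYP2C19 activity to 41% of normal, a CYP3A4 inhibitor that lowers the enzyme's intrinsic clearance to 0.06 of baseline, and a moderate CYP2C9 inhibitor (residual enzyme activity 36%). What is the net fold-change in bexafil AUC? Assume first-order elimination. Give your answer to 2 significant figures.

2.8

The CYP2C19 pathway (28% of clearance) is reduced to 0.41× activity: 0.28 × 0.41 = 0.1148.
The CYP3A4 pathway (38% of clearance) is reduced to 0.06× activity: 0.38 × 0.06 = 0.0228.
The CYP2C9 pathway (19% of clearance) falls to 0.36× activity: 0.19 × 0.36 = 0.0684.
The remaining 15% of clearance is unaffected.
Relative clearance = 0.1148 + 0.0228 + 0.0684 + 0.15 = 0.356.
Because AUC varies inversely with clearance, the combined effect is 1 / 0.356 = 2.8.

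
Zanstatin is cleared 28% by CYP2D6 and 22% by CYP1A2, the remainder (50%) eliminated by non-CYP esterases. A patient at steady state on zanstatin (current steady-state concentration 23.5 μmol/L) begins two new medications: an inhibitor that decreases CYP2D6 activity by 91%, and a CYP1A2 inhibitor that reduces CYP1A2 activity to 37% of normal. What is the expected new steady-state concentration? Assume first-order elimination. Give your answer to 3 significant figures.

38.7 μmol/L

The CYP2D6 pathway (28% of clearance) falls to 0.09× activity: 0.28 × 0.09 = 0.0252.
The CYP1A2 pathway (22% of clearance) falls to 0.37× activity: 0.22 × 0.37 = 0.0814.
The remaining 50% of clearance is unaffected.
New clearance relative to baseline: 0.0252 + 0.0814 + 0.5 = 0.6066.
Dividing the baseline by the relative clearance: 23.5 / 0.6066 = 38.7 μmol/L.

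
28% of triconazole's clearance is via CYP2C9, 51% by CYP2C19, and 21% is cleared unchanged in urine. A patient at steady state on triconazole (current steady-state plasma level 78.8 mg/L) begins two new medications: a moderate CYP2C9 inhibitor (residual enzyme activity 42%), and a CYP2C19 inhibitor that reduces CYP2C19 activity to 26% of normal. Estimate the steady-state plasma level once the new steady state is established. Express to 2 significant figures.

1.7 × 10² mg/L

CYP2C9: 0.28 × 0.42 = 0.1176
CYP2C19: 0.51 × 0.26 = 0.1326
Other: 0.21 (unchanged)
New clearance relative to baseline: 0.1176 + 0.1326 + 0.21 = 0.4602.
Dividing the baseline by the relative clearance: 78.8 / 0.4602 = 1.7 × 10² mg/L.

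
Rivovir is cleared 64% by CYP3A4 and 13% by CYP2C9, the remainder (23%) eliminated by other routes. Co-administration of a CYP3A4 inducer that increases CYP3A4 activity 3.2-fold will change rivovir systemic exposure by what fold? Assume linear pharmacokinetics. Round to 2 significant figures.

0.42

The CYP3A4 pathway (64% of clearance) rises to 3.2× activity: 0.64 × 3.2 = 2.048.
CYP2C9 (13%) and the residual 23% are unaffected.
CL_new/CL_old = 2.048 + 0.13 + 0.23 = 2.408.
Since systemic exposure ∝ 1/CL, the ratio is 1 / 2.408 = 0.42.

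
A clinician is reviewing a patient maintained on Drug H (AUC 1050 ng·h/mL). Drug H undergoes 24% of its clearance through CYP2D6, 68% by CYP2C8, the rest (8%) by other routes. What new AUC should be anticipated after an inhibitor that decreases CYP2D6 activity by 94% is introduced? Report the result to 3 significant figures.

The CYP2D6 pathway (24% of clearance) drops to 0.06× activity: 0.24 × 0.06 = 0.0144.
CYP2C8 (68%) and the residual 8% are unaffected.
New clearance relative to baseline: 0.0144 + 0.68 + 0.08 = 0.7744.
AUC ∝ 1/CL, so new value = 1050 / 0.7744 = 1.36 × 10³ ng·h/mL.

1.36 × 10³ ng·h/mL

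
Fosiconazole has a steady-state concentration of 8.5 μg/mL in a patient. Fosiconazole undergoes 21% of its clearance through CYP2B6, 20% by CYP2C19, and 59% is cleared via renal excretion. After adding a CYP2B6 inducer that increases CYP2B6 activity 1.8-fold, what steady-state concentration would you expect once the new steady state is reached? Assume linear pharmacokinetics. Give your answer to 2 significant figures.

CYP2B6: 0.21 × 1.8 = 0.378
CYP2C19: 0.2 (unchanged)
Other: 0.59 (unchanged)
CL_new/CL_old = 0.378 + 0.2 + 0.59 = 1.168.
With dosing unchanged, steady-state concentration scales as 1/CL: 8.5 / 1.168 = 7.3 μg/mL.

7.3 μg/mL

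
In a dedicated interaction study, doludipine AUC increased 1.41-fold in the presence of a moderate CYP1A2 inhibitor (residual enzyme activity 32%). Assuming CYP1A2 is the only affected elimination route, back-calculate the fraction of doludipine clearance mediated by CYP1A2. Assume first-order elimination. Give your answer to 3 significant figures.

Call the CYP1A2 fraction fm. After the interaction, CL_new/CL_old = fm × 0.32 + (1 − fm).
AUC ratio = 1 / (new CL fraction), so new CL fraction = 1 / 1.41 = 0.7092.
fm × 0.32 + 1 − fm = 0.7092  ⇒  fm × (0.32 − 1) = −0.2908  ⇒  fm = 0.428.

0.428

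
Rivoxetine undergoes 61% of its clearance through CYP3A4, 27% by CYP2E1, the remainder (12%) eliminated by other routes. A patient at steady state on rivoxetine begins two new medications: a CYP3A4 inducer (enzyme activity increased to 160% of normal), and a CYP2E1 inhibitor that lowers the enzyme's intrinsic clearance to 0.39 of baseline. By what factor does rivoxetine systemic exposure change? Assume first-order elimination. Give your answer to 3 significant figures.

0.832

The CYP3A4 pathway (61% of clearance) is boosted to 1.6× activity: 0.61 × 1.6 = 0.976.
The CYP2E1 pathway (27% of clearance) is reduced to 0.39× activity: 0.27 × 0.39 = 0.1053.
Non-CYP routes (12%) are unchanged.
CL_new/CL_old = 0.976 + 0.1053 + 0.12 = 1.2013.
Net systemic exposure ratio = 1 / 1.2013 = 0.832.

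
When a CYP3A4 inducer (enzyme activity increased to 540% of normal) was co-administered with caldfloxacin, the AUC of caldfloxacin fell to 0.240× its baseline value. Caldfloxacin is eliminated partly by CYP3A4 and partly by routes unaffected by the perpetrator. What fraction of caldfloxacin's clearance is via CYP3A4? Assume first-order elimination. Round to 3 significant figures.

0.720

Call the CYP3A4 fraction fm. After the interaction, CL_new/CL_old = fm × 5.4 + (1 − fm).
AUC ratio = 1 / (new CL fraction), so new CL fraction = 1 / 0.240 = 4.167.
fm × 5.4 + 1 − fm = 4.167  ⇒  fm × (5.4 − 1) = 3.167  ⇒  fm = 0.720.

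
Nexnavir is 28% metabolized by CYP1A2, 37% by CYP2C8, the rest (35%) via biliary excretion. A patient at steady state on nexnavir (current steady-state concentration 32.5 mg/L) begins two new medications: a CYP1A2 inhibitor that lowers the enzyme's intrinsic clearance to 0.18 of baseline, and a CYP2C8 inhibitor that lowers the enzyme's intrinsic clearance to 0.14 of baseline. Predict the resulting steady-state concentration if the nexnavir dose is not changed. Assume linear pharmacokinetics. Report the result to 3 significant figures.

The CYP1A2 pathway (28% of clearance) is reduced to 0.18× activity: 0.28 × 0.18 = 0.0504.
The CYP2C8 pathway (37% of clearance) drops to 0.14× activity: 0.37 × 0.14 = 0.0518.
Non-CYP routes (35%) are unchanged.
CL_new/CL_old = 0.0504 + 0.0518 + 0.35 = 0.4522.
New steady-state concentration = 32.5 / 0.4522 = 71.9 mg/L (concentration scales inversely with clearance).

71.9 mg/L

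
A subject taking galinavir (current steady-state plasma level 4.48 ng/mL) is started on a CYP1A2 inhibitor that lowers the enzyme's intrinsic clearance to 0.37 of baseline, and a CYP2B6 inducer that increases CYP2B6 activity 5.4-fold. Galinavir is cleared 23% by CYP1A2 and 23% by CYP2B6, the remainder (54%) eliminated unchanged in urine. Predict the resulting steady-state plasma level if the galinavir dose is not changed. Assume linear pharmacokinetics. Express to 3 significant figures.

2.40 ng/mL

The CYP1A2 pathway (23% of clearance) is reduced to 0.37× activity: 0.23 × 0.37 = 0.0851.
The CYP2B6 pathway (23% of clearance) rises to 5.4× activity: 0.23 × 5.4 = 1.242.
The remaining 54% of clearance is unaffected.
Relative clearance = 0.0851 + 1.242 + 0.54 = 1.8671.
Steady-state plasma level ∝ 1/CL: new value = 4.48 / 1.8671 = 2.40 ng/mL.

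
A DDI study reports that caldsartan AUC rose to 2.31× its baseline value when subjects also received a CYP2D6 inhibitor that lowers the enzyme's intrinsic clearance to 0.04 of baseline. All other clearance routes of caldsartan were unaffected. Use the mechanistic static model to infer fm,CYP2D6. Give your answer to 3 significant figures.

Let fm be the CYP2D6 fraction. New clearance relative to baseline = fm × 0.04 + (1 − fm).
AUC ratio = 1 / (new CL fraction), so new CL fraction = 1 / 2.31 = 0.4329.
fm × 0.04 + 1 − fm = 0.4329  ⇒  fm × (0.04 − 1) = −0.5671  ⇒  fm = 0.591.

0.591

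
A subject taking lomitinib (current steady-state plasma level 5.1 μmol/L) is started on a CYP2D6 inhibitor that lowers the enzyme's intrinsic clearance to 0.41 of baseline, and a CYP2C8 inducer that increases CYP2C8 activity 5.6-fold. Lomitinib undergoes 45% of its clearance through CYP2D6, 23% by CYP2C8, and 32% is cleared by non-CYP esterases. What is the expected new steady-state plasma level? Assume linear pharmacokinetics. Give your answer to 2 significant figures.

2.8 μmol/L

CYP2D6: 0.45 × 0.41 = 0.1845
CYP2C8: 0.23 × 5.6 = 1.288
Other: 0.32 (unchanged)
Relative clearance = 0.1845 + 1.288 + 0.32 = 1.7925.
Steady-state plasma level ∝ 1/CL: new value = 5.1 / 1.7925 = 2.8 μmol/L.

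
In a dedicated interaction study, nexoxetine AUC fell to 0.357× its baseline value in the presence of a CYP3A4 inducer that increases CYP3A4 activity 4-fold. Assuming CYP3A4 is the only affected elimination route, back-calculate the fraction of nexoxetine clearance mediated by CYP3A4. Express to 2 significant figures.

Let fm be the CYP3A4 fraction. New clearance relative to baseline = fm × 4 + (1 − fm).
AUC ratio = 1 / (new CL fraction), so new CL fraction = 1 / 0.357 = 2.801.
fm × 4 + 1 − fm = 2.801  ⇒  fm × (4 − 1) = 1.801  ⇒  fm = 0.60.

0.60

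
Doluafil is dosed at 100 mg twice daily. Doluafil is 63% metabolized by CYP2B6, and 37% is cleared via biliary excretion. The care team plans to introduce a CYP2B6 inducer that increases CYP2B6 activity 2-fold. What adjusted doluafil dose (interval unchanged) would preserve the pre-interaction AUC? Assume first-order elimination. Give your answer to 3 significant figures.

163 mg

CYP2B6: 0.63 × 2 = 1.26
Other: 0.37 (unchanged)
New clearance relative to baseline: 1.26 + 0.37 = 1.63.
Css,avg = (dose rate)/CL, so holding Css fixed requires dose ∝ CL: 100 × 1.63 = 163 mg.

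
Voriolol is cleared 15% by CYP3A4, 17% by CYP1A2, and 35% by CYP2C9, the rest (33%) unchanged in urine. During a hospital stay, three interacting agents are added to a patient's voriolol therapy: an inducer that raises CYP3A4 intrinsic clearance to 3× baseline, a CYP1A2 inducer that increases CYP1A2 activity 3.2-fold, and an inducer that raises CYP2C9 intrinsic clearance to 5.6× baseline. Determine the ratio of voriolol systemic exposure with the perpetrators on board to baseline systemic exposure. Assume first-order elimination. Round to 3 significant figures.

0.305

CYP3A4: 0.15 × 3 = 0.45
CYP1A2: 0.17 × 3.2 = 0.544
CYP2C9: 0.35 × 5.6 = 1.96
Other: 0.33 (unchanged)
CL_new/CL_old = 0.45 + 0.544 + 1.96 + 0.33 = 3.284.
Net systemic exposure ratio = 1 / 3.284 = 0.305.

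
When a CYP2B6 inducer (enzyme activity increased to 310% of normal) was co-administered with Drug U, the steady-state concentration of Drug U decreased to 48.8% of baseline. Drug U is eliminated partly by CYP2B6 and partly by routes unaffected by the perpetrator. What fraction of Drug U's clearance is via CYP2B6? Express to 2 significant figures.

Let fm be the CYP2B6 fraction. New clearance relative to baseline = fm × 3.1 + (1 − fm).
Steady-state concentration ratio = 1 / (new CL fraction), so new CL fraction = 1 / 0.488 = 2.049.
fm × 3.1 + 1 − fm = 2.049  ⇒  fm × (3.1 − 1) = 1.049  ⇒  fm = 0.50.

0.50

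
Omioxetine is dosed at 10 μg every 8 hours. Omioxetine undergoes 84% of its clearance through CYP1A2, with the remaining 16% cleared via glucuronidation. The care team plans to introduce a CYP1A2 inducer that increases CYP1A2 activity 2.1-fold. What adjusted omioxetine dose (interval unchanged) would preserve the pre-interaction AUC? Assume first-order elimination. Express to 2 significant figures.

19 μg

The CYP1A2 pathway (84% of clearance) increases to 2.1× activity: 0.84 × 2.1 = 1.764.
The remaining 16% of clearance is unaffected.
Relative clearance = 1.764 + 0.16 = 1.924.
To maintain the same steady-state level, dose must scale with clearance: new dose = 10 × 1.924 = 19 μg.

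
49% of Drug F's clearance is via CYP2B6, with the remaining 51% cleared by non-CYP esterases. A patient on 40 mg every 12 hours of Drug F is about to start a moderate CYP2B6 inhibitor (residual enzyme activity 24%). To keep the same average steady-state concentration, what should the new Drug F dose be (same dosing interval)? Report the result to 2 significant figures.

The CYP2B6 pathway (49% of clearance) drops to 0.24× activity: 0.49 × 0.24 = 0.1176.
The remaining 51% of clearance is unaffected.
CL_new/CL_old = 0.1176 + 0.51 = 0.6276.
Exposure is unchanged when dose changes in proportion to clearance. New dose = 40 mg × 0.6276 = 25 mg.

25 mg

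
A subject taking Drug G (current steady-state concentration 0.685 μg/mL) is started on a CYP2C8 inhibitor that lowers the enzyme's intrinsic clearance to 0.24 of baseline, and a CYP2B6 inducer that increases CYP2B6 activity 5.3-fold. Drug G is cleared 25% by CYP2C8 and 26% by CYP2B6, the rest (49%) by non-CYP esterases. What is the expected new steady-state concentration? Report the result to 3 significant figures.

0.355 μg/mL

CYP2C8: 0.25 × 0.24 = 0.06
CYP2B6: 0.26 × 5.3 = 1.378
Other: 0.49 (unchanged)
CL_new/CL_old = 0.06 + 1.378 + 0.49 = 1.928.
Dividing the baseline by the relative clearance: 0.685 / 1.928 = 0.355 μg/mL.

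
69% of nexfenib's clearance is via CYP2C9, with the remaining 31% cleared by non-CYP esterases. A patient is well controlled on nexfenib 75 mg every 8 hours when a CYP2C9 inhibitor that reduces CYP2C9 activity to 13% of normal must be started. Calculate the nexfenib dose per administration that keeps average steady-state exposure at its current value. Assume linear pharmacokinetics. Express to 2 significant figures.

CYP2C9: 0.69 × 0.13 = 0.0897
Other: 0.31 (unchanged)
New clearance relative to baseline: 0.0897 + 0.31 = 0.3997.
Exposure is unchanged when dose changes in proportion to clearance. New dose = 75 mg × 0.3997 = 30 mg.

30 mg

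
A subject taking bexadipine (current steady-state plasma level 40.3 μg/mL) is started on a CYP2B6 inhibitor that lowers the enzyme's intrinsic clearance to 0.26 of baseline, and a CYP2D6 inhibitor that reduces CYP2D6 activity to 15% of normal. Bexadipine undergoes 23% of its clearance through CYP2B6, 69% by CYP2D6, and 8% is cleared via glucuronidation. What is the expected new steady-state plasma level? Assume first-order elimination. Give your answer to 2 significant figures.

CYP2B6: 0.23 × 0.26 = 0.0598
CYP2D6: 0.69 × 0.15 = 0.1035
Other: 0.08 (unchanged)
CL_new/CL_old = 0.0598 + 0.1035 + 0.08 = 0.2433.
Dividing the baseline by the relative clearance: 40.3 / 0.2433 = 1.7 × 10² μg/mL.

1.7 × 10² μg/mL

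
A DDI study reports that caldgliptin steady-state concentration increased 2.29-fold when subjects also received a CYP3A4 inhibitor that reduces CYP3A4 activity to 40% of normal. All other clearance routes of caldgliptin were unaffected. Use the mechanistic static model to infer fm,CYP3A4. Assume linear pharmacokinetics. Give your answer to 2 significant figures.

CL'/CL = 1 / 2.29 = 0.4367
0.4·fm + (1 − fm) = 0.4367
fm = (0.4367 − 1) / (0.4 − 1) = 0.94

0.94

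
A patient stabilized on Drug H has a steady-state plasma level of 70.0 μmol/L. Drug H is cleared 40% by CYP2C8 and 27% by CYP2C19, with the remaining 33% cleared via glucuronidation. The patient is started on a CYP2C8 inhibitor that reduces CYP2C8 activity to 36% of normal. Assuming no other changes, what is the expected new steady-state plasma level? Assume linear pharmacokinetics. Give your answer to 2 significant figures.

The CYP2C8 pathway (40% of clearance) drops to 0.36× activity: 0.4 × 0.36 = 0.144.
CYP2C19 (27%) and the residual 33% are unaffected.
New clearance relative to baseline: 0.144 + 0.27 + 0.33 = 0.744.
Steady-state plasma level ∝ 1/CL, so new value = 70.0 / 0.744 = 94 μmol/L.

94 μmol/L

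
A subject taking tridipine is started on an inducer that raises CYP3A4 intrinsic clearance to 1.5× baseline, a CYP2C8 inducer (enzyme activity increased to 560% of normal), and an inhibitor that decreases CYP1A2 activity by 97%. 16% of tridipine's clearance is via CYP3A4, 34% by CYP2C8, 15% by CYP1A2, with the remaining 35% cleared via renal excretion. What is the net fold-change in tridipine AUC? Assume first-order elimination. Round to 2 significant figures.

0.40

The CYP3A4 pathway (16% of clearance) increases to 1.5× activity: 0.16 × 1.5 = 0.24.
The CYP2C8 pathway (34% of clearance) is boosted to 5.6× activity: 0.34 × 5.6 = 1.904.
The CYP1A2 pathway (15% of clearance) falls to 0.03× activity: 0.15 × 0.03 = 0.0045.
The remaining 35% of clearance is unaffected.
Relative clearance = 0.24 + 1.904 + 0.0045 + 0.35 = 2.4985.
Because AUC varies inversely with clearance, the combined effect is 1 / 2.4985 = 0.40.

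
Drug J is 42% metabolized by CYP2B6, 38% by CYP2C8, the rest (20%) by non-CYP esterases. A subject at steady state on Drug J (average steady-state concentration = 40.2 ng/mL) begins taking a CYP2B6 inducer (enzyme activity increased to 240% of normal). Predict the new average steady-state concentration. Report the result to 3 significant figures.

25.3 ng/mL

CYP2B6: 0.42 × 2.4 = 1.008
CYP2C8: 0.38 (unchanged)
Other: 0.2 (unchanged)
New clearance relative to baseline: 1.008 + 0.38 + 0.2 = 1.588.
New average steady-state concentration = baseline ÷ relative clearance = 40.2 / 1.588 = 25.3 ng/mL.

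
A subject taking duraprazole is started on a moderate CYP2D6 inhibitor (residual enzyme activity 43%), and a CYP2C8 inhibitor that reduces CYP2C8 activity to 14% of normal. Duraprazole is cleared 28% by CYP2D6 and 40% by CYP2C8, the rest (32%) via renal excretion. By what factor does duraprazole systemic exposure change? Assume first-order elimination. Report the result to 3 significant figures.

2.01

CYP2D6: 0.28 × 0.43 = 0.1204
CYP2C8: 0.4 × 0.14 = 0.056
Other: 0.32 (unchanged)
Relative clearance = 0.1204 + 0.056 + 0.32 = 0.4964.
Because systemic exposure varies inversely with clearance, the combined effect is 1 / 0.4964 = 2.01.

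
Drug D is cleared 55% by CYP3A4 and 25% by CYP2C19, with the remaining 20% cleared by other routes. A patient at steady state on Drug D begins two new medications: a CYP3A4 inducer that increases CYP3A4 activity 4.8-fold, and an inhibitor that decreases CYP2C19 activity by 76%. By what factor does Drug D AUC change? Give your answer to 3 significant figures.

0.345

The CYP3A4 pathway (55% of clearance) increases to 4.8× activity: 0.55 × 4.8 = 2.64.
The CYP2C19 pathway (25% of clearance) falls to 0.24× activity: 0.25 × 0.24 = 0.06.
The remaining 20% of clearance is unaffected.
CL_new/CL_old = 2.64 + 0.06 + 0.2 = 2.9.
Because AUC varies inversely with clearance, the combined effect is 1 / 2.9 = 0.345.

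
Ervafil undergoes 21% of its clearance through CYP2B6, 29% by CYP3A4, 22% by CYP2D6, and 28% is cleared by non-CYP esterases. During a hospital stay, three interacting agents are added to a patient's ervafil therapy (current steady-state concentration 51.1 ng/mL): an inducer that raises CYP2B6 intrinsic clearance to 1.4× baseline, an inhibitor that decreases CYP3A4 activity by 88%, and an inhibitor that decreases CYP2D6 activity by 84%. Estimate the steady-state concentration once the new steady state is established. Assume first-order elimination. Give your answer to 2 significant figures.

79 ng/mL

The CYP2B6 pathway (21% of clearance) rises to 1.4× activity: 0.21 × 1.4 = 0.294.
The CYP3A4 pathway (29% of clearance) is reduced to 0.12× activity: 0.29 × 0.12 = 0.0348.
The CYP2D6 pathway (22% of clearance) is reduced to 0.16× activity: 0.22 × 0.16 = 0.0352.
The remaining 28% of clearance is unaffected.
New clearance relative to baseline: 0.294 + 0.0348 + 0.0352 + 0.28 = 0.644.
New steady-state concentration = 51.1 / 0.644 = 79 ng/mL (concentration scales inversely with clearance).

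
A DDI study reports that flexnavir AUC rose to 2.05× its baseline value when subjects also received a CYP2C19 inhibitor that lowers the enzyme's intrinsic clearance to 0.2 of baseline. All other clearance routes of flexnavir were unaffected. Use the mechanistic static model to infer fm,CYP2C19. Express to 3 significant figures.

Call the CYP2C19 fraction fm. After the interaction, CL_new/CL_old = fm × 0.2 + (1 − fm).
AUC ratio = 1 / (new CL fraction), so new CL fraction = 1 / 2.05 = 0.4878.
fm × 0.2 + 1 − fm = 0.4878  ⇒  fm × (0.2 − 1) = −0.5122  ⇒  fm = 0.640.

0.640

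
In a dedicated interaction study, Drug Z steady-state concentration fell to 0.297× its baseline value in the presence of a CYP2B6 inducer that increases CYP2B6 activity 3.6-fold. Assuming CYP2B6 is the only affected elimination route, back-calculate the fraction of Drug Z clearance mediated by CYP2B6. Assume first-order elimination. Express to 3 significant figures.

0.910

Call the CYP2B6 fraction fm. After the interaction, CL_new/CL_old = fm × 3.6 + (1 − fm).
Steady-state concentration ratio = 1 / (new CL fraction), so new CL fraction = 1 / 0.297 = 3.367.
fm × 3.6 + 1 − fm = 3.367  ⇒  fm × (3.6 − 1) = 2.367  ⇒  fm = 0.910.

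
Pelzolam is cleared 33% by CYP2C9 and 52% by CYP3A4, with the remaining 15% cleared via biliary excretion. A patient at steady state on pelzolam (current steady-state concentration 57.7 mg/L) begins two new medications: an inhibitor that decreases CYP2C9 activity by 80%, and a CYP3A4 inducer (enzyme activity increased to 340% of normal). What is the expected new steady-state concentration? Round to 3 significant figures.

The CYP2C9 pathway (33% of clearance) is reduced to 0.2× activity: 0.33 × 0.2 = 0.066.
The CYP3A4 pathway (52% of clearance) is boosted to 3.4× activity: 0.52 × 3.4 = 1.768.
The remaining 15% of clearance is unaffected.
CL_new/CL_old = 0.066 + 1.768 + 0.15 = 1.984.
New steady-state concentration = 57.7 / 1.984 = 29.1 mg/L (concentration scales inversely with clearance).

29.1 mg/L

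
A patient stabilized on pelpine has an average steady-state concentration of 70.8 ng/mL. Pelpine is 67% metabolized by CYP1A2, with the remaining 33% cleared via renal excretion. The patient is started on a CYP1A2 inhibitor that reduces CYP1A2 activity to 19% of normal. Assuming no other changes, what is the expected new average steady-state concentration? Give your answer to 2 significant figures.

The CYP1A2 pathway (67% of clearance) is reduced to 0.19× activity: 0.67 × 0.19 = 0.1273.
The remaining 33% of clearance is unaffected.
CL_new/CL_old = 0.1273 + 0.33 = 0.4573.
Average steady-state concentration ∝ 1/CL, so new value = 70.8 / 0.4573 = 1.5 × 10² ng/mL.

1.5 × 10² ng/mL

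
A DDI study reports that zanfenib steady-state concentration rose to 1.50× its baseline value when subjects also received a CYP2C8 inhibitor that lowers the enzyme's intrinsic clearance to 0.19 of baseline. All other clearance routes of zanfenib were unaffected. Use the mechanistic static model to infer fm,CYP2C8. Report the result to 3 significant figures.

0.412

CL'/CL = 1 / 1.50 = 0.6667
0.19·fm + (1 − fm) = 0.6667
fm = (0.6667 − 1) / (0.19 − 1) = 0.412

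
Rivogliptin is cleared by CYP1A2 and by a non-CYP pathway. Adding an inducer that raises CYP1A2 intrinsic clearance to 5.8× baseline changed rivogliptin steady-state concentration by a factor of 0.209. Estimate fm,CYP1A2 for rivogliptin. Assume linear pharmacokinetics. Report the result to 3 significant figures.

Write x for the fraction cleared via CYP1A2. The observed steady-state concentration change means clearance rose to 1/0.209 = 4.785 of baseline.
Setting x·5.8 + (1 − x) = 4.785 and solving: x = (4.785 − 1)/(5.8 − 1) = 0.788.

0.788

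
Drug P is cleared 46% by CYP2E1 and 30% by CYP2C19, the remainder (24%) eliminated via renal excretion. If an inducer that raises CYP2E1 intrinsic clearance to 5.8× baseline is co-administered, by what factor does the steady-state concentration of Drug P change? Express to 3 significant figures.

0.312

The CYP2E1 pathway (46% of clearance) rises to 5.8× activity: 0.46 × 5.8 = 2.668.
CYP2C19 (30%) and the residual 24% are unaffected.
New clearance relative to baseline: 2.668 + 0.3 + 0.24 = 3.208.
Since steady-state concentration ∝ 1/CL, the ratio is 1 / 3.208 = 0.312.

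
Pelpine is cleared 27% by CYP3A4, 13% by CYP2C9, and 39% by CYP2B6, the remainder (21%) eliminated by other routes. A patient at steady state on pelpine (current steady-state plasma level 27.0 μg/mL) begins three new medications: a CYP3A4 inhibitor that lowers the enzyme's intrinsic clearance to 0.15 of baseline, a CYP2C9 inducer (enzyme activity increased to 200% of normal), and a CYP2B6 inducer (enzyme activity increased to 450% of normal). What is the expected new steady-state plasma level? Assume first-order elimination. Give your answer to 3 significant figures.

The CYP3A4 pathway (27% of clearance) falls to 0.15× activity: 0.27 × 0.15 = 0.0405.
The CYP2C9 pathway (13% of clearance) is boosted to 2× activity: 0.13 × 2 = 0.26.
The CYP2B6 pathway (39% of clearance) increases to 4.5× activity: 0.39 × 4.5 = 1.755.
The remaining 21% of clearance is unaffected.
New clearance relative to baseline: 0.0405 + 0.26 + 1.755 + 0.21 = 2.2655.
Steady-state plasma level ∝ 1/CL: new value = 27.0 / 2.2655 = 11.9 μg/mL.

11.9 μg/mL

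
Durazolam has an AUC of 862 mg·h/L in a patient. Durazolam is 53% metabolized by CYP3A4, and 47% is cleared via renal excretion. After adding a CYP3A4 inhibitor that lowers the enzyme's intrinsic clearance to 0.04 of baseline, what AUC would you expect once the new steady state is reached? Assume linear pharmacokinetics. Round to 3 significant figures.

The CYP3A4 pathway (53% of clearance) is reduced to 0.04× activity: 0.53 × 0.04 = 0.0212.
The remaining 47% of clearance is unaffected.
Relative clearance = 0.0212 + 0.47 = 0.4912.
AUC ∝ 1/CL, so new value = 862 / 0.4912 = 1.75 × 10³ mg·h/L.

1.75 × 10³ mg·h/L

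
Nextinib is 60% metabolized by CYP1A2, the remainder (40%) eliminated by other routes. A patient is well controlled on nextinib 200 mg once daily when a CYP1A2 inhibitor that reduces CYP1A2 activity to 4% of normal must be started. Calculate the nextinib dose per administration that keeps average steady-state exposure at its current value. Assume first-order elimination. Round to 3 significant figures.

The CYP1A2 pathway (60% of clearance) drops to 0.04× activity: 0.6 × 0.04 = 0.024.
The remaining 40% of clearance is unaffected.
CL_new/CL_old = 0.024 + 0.4 = 0.424.
Css,avg = (dose rate)/CL, so holding Css fixed requires dose ∝ CL: 200 × 0.424 = 84.8 mg.

84.8 mg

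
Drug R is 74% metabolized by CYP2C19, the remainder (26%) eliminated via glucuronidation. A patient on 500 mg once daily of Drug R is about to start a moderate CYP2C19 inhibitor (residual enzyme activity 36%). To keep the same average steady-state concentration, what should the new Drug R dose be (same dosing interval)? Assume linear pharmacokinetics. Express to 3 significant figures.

263 mg

CYP2C19: 0.74 × 0.36 = 0.2664
Other: 0.26 (unchanged)
CL_new/CL_old = 0.2664 + 0.26 = 0.5264.
Exposure is unchanged when dose changes in proportion to clearance. New dose = 500 mg × 0.5264 = 263 mg.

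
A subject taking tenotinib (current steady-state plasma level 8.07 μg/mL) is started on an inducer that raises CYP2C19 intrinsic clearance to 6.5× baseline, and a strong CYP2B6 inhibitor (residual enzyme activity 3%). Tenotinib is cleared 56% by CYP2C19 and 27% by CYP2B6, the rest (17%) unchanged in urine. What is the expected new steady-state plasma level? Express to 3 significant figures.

2.11 μg/mL

The CYP2C19 pathway (56% of clearance) is boosted to 6.5× activity: 0.56 × 6.5 = 3.64.
The CYP2B6 pathway (27% of clearance) drops to 0.03× activity: 0.27 × 0.03 = 0.0081.
The remaining 17% of clearance is unaffected.
CL_new/CL_old = 3.64 + 0.0081 + 0.17 = 3.8181.
New steady-state plasma level = 8.07 / 3.8181 = 2.11 μg/mL (concentration scales inversely with clearance).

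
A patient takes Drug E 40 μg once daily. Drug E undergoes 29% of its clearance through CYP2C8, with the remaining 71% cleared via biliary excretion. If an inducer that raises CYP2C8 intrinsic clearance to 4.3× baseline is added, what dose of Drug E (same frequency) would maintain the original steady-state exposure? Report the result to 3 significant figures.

The CYP2C8 pathway (29% of clearance) increases to 4.3× activity: 0.29 × 4.3 = 1.247.
Non-CYP routes (71%) are unchanged.
New clearance relative to baseline: 1.247 + 0.71 = 1.957.
To maintain the same steady-state level, dose must scale with clearance: new dose = 40 × 1.957 = 78.3 μg.

78.3 μg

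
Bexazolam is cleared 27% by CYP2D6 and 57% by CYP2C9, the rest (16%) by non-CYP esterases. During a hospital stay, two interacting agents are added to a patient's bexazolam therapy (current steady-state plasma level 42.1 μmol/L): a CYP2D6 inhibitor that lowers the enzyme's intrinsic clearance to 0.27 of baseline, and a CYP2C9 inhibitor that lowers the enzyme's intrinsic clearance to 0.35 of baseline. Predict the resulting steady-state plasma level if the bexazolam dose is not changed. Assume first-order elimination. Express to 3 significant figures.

97.4 μmol/L

CYP2D6: 0.27 × 0.27 = 0.0729
CYP2C9: 0.57 × 0.35 = 0.1995
Other: 0.16 (unchanged)
Relative clearance = 0.0729 + 0.1995 + 0.16 = 0.4324.
Steady-state plasma level ∝ 1/CL: new value = 42.1 / 0.4324 = 97.4 μmol/L.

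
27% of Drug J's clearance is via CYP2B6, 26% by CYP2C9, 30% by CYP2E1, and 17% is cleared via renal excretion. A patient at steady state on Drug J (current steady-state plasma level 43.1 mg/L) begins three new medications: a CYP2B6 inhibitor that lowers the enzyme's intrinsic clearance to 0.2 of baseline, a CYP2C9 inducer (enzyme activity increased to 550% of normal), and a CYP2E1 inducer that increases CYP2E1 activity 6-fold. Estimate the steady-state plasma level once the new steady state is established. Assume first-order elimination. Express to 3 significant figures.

12.5 mg/L

The CYP2B6 pathway (27% of clearance) falls to 0.2× activity: 0.27 × 0.2 = 0.054.
The CYP2C9 pathway (26% of clearance) is boosted to 5.5× activity: 0.26 × 5.5 = 1.43.
The CYP2E1 pathway (30% of clearance) increases to 6× activity: 0.3 × 6 = 1.8.
The remaining 17% of clearance is unaffected.
Relative clearance = 0.054 + 1.43 + 1.8 + 0.17 = 3.454.
Dividing the baseline by the relative clearance: 43.1 / 3.454 = 12.5 mg/L.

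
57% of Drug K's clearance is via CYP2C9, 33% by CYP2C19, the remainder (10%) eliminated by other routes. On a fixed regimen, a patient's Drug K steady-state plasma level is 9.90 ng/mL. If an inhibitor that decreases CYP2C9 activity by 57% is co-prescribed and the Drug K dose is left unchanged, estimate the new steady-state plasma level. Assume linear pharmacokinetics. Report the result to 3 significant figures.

The CYP2C9 pathway (57% of clearance) drops to 0.43× activity: 0.57 × 0.43 = 0.2451.
CYP2C19 (33%) and the residual 10% are unaffected.
Relative clearance = 0.2451 + 0.33 + 0.1 = 0.6751.
Steady-state plasma level ∝ 1/CL, so new value = 9.90 / 0.6751 = 14.7 ng/mL.

14.7 ng/mL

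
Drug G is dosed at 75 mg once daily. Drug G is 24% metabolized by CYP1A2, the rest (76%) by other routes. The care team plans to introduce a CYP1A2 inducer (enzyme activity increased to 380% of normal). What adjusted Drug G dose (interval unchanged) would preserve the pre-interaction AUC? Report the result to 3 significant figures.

125 mg

CYP1A2: 0.24 × 3.8 = 0.912
Other: 0.76 (unchanged)
New clearance relative to baseline: 0.912 + 0.76 = 1.672.
To maintain the same steady-state level, dose must scale with clearance: new dose = 75 × 1.672 = 125 mg.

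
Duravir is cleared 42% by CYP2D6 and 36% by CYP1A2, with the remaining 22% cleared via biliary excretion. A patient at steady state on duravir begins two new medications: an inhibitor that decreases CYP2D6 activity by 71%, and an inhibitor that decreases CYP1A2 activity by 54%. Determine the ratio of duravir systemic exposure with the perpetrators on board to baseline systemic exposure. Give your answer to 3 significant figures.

The CYP2D6 pathway (42% of clearance) falls to 0.29× activity: 0.42 × 0.29 = 0.1218.
The CYP1A2 pathway (36% of clearance) falls to 0.46× activity: 0.36 × 0.46 = 0.1656.
The remaining 22% of clearance is unaffected.
CL_new/CL_old = 0.1218 + 0.1656 + 0.22 = 0.5074.
Net systemic exposure ratio = 1 / 0.5074 = 1.97.

1.97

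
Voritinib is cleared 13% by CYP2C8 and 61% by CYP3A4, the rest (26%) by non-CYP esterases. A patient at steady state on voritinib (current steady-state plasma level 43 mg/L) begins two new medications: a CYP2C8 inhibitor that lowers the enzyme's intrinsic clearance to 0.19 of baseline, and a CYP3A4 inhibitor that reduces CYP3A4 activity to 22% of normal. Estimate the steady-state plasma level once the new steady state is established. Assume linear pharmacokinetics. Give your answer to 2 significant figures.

1.0 × 10² mg/L

CYP2C8: 0.13 × 0.19 = 0.0247
CYP3A4: 0.61 × 0.22 = 0.1342
Other: 0.26 (unchanged)
CL_new/CL_old = 0.0247 + 0.1342 + 0.26 = 0.4189.
Dividing the baseline by the relative clearance: 43 / 0.4189 = 1.0 × 10² mg/L.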